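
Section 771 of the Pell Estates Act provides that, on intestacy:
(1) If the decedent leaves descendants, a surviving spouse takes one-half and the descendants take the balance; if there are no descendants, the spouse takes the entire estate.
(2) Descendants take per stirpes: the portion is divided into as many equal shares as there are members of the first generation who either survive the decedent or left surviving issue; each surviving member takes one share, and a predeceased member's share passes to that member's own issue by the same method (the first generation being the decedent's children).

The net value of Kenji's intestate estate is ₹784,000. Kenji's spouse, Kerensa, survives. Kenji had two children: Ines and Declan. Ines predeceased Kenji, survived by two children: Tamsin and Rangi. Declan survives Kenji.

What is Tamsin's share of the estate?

Kerensa takes one-half of ₹784,000 = ₹392,000. The remaining ₹392,000 passes to the descendants.
The descendants' portion (₹392,000) is divided into 2 shares of ₹196,000: Declan takes ₹196,000; Ines's ₹196,000 share passes to Ines's issue.
Ines's share (₹196,000) is divided into 2 shares of ₹98,000: Tamsin and Rangi each take ₹98,000.

Tamsin receives ₹98,000.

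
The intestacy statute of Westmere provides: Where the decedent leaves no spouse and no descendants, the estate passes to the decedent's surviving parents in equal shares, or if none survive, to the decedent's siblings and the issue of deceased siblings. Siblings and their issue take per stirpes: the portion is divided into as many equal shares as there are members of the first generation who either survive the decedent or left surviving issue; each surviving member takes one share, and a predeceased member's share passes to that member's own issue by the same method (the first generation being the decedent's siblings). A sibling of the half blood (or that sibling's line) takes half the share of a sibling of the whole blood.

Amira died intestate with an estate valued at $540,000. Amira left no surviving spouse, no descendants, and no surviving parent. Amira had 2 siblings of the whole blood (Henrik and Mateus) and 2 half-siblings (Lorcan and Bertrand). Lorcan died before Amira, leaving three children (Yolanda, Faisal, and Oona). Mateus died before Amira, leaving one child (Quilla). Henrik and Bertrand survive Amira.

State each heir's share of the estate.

The entire $540,000 passes to the siblings and their issue.
Counting each half-blood sibling's line as half a unit, there are 3 units in $540,000, so one unit is $180,000. Whole-blood lines (Henrik and Mateus) take $180,000 each; half-blood lines (Lorcan and Bertrand) take $90,000 each.
Lorcan's share ($90,000) is divided into 3 shares of $30,000: Yolanda, Faisal, and Oona each take $30,000.
Mateus's share ($180,000) passes entirely to Quilla.

Henrik: $180,000; Yolanda: $30,000; Faisal: $30,000; Oona: $30,000; Bertrand: $90,000; Quilla: $180,000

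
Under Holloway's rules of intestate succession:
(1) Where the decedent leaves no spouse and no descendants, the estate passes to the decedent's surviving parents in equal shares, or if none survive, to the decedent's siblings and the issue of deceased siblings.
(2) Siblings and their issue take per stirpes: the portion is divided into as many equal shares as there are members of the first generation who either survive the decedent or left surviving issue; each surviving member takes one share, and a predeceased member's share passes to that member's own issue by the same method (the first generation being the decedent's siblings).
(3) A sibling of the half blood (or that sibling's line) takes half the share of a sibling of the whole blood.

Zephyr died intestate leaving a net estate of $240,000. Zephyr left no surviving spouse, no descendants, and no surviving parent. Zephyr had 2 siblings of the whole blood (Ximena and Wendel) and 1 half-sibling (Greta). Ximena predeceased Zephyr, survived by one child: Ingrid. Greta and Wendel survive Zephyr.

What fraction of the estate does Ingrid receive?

The entire $240,000 passes to the siblings and their issue.
Counting each half-blood sibling's line as half a unit, there are 5/2 units in $240,000, so one unit is $96,000. Whole-blood lines (Ximena and Wendel) take $96,000 each; half-blood lines (Greta) take $48,000 each.
Ximena's share ($96,000) passes entirely to Ingrid.

Ingrid receives 2/5 of the estate.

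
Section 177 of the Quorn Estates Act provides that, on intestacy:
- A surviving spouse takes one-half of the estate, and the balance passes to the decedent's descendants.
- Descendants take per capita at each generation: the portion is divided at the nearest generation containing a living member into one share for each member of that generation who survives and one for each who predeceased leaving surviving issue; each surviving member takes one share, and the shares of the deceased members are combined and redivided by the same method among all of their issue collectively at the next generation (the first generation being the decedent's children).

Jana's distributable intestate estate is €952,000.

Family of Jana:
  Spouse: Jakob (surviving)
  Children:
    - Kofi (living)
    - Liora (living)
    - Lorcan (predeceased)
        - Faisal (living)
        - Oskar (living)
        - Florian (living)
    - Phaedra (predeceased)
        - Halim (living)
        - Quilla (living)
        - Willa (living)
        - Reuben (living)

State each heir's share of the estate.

Jakob: €476,000; Kofi: €119,000; Liora: €119,000; Faisal: €34,000; Oskar: €34,000; Florian: €34,000; Halim: €34,000; Quilla: €34,000; Willa: €34,000; Reuben: €34,000

Jakob takes one-half of €952,000 = €476,000. The remaining €476,000 passes to the descendants.
The descendants' portion (€476,000) is divided at the children's generation into 4 shares of €119,000. Kofi and Liora each take €119,000. The 2 shares of the deceased (Lorcan and Phaedra) are combined into a pool of €238,000.
That pool (€238,000) is divided at the grandchildren's generation equally among Faisal, Oskar, Florian, Halim, Quilla, Willa, and Reuben: €34,000 each.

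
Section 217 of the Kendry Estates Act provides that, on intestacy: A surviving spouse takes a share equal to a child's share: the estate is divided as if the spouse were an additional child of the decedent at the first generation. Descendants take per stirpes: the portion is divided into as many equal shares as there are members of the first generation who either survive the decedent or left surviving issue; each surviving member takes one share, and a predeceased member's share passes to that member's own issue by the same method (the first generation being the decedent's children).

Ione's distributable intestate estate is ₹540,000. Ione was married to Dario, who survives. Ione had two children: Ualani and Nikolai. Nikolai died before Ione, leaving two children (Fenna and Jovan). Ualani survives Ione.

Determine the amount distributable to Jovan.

The spouse counts as an additional share at the children's level, so there are 3 primary shares of ₹180,000. Dario takes one such share (₹180,000).
The children's combined portion (₹360,000) is divided into 2 shares of ₹180,000: Ualani takes ₹180,000; Nikolai's ₹180,000 share passes to Nikolai's issue.
Nikolai's share (₹180,000) is divided into 2 shares of ₹90,000: Fenna and Jovan each take ₹90,000.

Jovan receives ₹90,000.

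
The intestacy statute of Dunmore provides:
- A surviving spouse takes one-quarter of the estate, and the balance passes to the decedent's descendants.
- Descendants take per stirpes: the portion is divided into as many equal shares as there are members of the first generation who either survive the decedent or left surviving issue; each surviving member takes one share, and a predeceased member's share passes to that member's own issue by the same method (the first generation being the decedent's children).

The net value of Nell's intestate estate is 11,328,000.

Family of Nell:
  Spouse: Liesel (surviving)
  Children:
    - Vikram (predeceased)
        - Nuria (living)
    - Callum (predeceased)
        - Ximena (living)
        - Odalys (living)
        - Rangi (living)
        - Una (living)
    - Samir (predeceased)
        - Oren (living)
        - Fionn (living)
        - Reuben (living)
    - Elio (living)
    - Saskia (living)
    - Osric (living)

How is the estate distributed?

Liesel: 2,832,000; Nuria: 1,416,000; Ximena: 354,000; Odalys: 354,000; Rangi: 354,000; Una: 354,000; Oren: 472,000; Fionn: 472,000; Reuben: 472,000; Elio: 1,416,000; Saskia: 1,416,000; Osric: 1,416,000

Liesel takes one-quarter of 11,328,000 = 2,832,000. The remaining 8,496,000 passes to the descendants.
The descendants' portion (8,496,000) is divided into 6 shares of 1,416,000: Elio, Saskia, and Osric each take 1,416,000; Vikram's 1,416,000 share passes to Vikram's issue; Callum's 1,416,000 share passes to Callum's issue; Samir's 1,416,000 share passes to Samir's issue.
Vikram's share (1,416,000) passes entirely to Nuria.
Callum's share (1,416,000) is divided into 4 shares of 354,000: Ximena, Odalys, Rangi, and Una each take 354,000.
Samir's share (1,416,000) is divided into 3 shares of 472,000: Oren, Fionn, and Reuben each take 472,000.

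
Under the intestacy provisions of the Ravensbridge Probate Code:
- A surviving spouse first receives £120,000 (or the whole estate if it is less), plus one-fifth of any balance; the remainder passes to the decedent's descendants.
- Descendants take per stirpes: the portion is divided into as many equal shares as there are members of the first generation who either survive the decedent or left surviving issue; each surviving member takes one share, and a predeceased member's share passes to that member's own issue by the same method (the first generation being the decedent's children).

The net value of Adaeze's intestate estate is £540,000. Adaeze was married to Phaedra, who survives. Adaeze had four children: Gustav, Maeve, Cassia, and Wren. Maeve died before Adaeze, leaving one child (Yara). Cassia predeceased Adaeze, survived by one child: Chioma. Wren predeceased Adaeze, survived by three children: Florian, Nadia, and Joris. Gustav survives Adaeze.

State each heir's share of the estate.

Phaedra first takes £120,000, leaving a balance of £420,000. Phaedra then takes one-fifth of the balance (£84,000), for a total of £204,000. The remaining £336,000 passes to the descendants.
The descendants' portion (£336,000) is divided into 4 shares of £84,000: Gustav takes £84,000; Maeve's £84,000 share passes to Maeve's issue; Cassia's £84,000 share passes to Cassia's issue; Wren's £84,000 share passes to Wren's issue.
Maeve's share (£84,000) passes entirely to Yara.
Cassia's share (£84,000) passes entirely to Chioma.
Wren's share (£84,000) is divided into 3 shares of £28,000: Florian, Nadia, and Joris each take £28,000.

Phaedra: £204,000; Gustav: £84,000; Yara: £84,000; Chioma: £84,000; Florian: £28,000; Nadia: £28,000; Joris: £28,000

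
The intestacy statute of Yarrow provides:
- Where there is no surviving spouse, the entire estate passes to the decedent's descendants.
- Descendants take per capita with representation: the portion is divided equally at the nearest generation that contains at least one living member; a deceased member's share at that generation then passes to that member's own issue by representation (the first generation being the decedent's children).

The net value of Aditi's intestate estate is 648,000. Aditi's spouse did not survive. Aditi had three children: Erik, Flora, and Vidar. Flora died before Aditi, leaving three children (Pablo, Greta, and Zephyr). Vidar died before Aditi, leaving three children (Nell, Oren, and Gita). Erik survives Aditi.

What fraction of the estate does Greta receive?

Greta receives 1/9 of the estate.

The entire 648,000 passes to the descendants.
That amount (648,000) is divided into 3 shares of 216,000: Erik takes 216,000; Flora's 216,000 share passes to Flora's issue; Vidar's 216,000 share passes to Vidar's issue.
Flora's share (216,000) is divided into 3 shares of 72,000: Pablo, Greta, and Zephyr each take 72,000.
Vidar's share (216,000) is divided into 3 shares of 72,000: Nell, Oren, and Gita each take 72,000.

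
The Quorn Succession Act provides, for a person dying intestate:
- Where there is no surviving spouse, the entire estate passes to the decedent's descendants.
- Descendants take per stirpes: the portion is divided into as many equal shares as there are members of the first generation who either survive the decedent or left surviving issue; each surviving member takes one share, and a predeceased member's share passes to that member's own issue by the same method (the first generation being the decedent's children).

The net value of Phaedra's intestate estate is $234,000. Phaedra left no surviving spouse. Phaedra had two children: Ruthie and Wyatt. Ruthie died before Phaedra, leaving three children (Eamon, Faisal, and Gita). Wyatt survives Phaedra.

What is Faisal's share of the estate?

The entire $234,000 passes to the descendants.
That amount ($234,000) is divided into 2 shares of $117,000: Wyatt takes $117,000; Ruthie's $117,000 share passes to Ruthie's issue.
Ruthie's share ($117,000) is divided into 3 shares of $39,000: Eamon, Faisal, and Gita each take $39,000.

Faisal receives $39,000.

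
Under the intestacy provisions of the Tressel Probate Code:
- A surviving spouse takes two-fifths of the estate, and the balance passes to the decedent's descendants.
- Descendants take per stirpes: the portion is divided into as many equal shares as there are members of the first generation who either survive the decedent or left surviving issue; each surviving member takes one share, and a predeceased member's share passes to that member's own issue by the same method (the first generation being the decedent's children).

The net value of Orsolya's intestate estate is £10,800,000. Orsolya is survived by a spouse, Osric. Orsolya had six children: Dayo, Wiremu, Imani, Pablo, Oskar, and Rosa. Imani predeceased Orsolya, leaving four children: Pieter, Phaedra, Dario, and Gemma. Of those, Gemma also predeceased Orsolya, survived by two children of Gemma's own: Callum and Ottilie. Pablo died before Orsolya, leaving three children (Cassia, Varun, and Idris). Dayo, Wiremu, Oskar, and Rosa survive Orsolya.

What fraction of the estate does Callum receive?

Callum receives 1/80 of the estate.

Osric takes two-fifths of £10,800,000 = £4,320,000. The remaining £6,480,000 passes to the descendants.
The descendants' portion (£6,480,000) is divided into 6 shares of £1,080,000: Dayo, Wiremu, Oskar, and Rosa each take £1,080,000; Imani's £1,080,000 share passes to Imani's issue; Pablo's £1,080,000 share passes to Pablo's issue.
Imani's share (£1,080,000) is divided into 4 shares of £270,000: Pieter, Phaedra, and Dario each take £270,000; Gemma's £270,000 share passes to Gemma's issue.
Gemma's share (£270,000) is divided into 2 shares of £135,000: Callum and Ottilie each take £135,000.
Pablo's share (£1,080,000) is divided into 3 shares of £360,000: Cassia, Varun, and Idris each take £360,000.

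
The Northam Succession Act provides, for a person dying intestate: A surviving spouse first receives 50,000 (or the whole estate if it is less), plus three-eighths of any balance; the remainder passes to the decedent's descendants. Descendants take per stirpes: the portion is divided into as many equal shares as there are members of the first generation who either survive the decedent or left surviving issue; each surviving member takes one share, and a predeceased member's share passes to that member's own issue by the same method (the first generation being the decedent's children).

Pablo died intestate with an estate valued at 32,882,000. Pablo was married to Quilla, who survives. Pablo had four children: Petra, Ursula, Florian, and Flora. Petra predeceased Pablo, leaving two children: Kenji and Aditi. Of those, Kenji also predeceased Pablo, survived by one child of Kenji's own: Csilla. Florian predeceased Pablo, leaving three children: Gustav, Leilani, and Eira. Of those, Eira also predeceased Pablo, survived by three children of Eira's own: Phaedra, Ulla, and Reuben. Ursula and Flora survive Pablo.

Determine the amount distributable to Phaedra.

Phaedra receives 570,000.

Quilla first takes 50,000, leaving a balance of 32,832,000. Quilla then takes three-eighths of the balance (12,312,000), for a total of 12,362,000. The remaining 20,520,000 passes to the descendants.
The descendants' portion (20,520,000) is divided into 4 shares of 5,130,000: Ursula and Flora each take 5,130,000; Petra's 5,130,000 share passes to Petra's issue; Florian's 5,130,000 share passes to Florian's issue.
Petra's share (5,130,000) is divided into 2 shares of 2,565,000: Aditi takes 2,565,000; Kenji's 2,565,000 share passes to Kenji's issue.
Kenji's share (2,565,000) passes entirely to Csilla.
Florian's share (5,130,000) is divided into 3 shares of 1,710,000: Gustav and Leilani each take 1,710,000; Eira's 1,710,000 share passes to Eira's issue.
Eira's share (1,710,000) is divided into 3 shares of 570,000: Phaedra, Ulla, and Reuben each take 570,000.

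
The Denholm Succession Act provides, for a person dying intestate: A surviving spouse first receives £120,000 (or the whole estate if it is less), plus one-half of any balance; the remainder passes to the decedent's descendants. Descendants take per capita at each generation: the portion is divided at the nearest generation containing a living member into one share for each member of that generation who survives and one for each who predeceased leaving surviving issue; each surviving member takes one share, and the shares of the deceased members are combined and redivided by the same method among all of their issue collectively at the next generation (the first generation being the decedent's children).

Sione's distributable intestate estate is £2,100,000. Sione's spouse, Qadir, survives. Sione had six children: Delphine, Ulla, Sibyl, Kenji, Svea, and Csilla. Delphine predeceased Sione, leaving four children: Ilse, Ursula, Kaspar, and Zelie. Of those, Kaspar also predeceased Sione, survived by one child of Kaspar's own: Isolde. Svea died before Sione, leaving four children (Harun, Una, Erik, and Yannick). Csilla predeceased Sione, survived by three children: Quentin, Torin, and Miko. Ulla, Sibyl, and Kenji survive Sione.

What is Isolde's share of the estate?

Qadir first takes £120,000, leaving a balance of £1,980,000. Qadir then takes one-half of the balance (£990,000), for a total of £1,110,000. The remaining £990,000 passes to the descendants.
The descendants' portion (£990,000) is divided at the children's generation into 6 shares of £165,000. Ulla, Sibyl, and Kenji each take £165,000. The 3 shares of the deceased (Delphine, Svea, and Csilla) are combined into a pool of £495,000.
That pool (£495,000) is divided at the grandchildren's generation into 11 shares of £45,000. Ilse, Ursula, Zelie, Harun, Una, Erik, Yannick, Quentin, Torin, and Miko each take £45,000. The remaining share for the deceased Kaspar (£45,000) is carried to the next generation.
That pool (£45,000) passes entirely to Isolde, the sole taker at the great-grandchildren's generation.

Isolde receives £45,000.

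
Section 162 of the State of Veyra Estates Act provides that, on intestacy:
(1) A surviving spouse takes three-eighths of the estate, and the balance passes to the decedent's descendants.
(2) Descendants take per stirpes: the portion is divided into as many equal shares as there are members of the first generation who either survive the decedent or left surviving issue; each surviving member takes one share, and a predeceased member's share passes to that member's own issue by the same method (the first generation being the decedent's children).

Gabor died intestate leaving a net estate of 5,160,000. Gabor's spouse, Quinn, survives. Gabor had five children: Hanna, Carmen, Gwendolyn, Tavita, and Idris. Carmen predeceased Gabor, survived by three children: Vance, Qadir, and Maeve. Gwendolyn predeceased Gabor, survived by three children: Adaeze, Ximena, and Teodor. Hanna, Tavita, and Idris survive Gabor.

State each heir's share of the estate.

Quinn: 1,935,000; Hanna: 645,000; Vance: 215,000; Qadir: 215,000; Maeve: 215,000; Adaeze: 215,000; Ximena: 215,000; Teodor: 215,000; Tavita: 645,000; Idris: 645,000

Quinn takes three-eighths of 5,160,000 = 1,935,000. The remaining 3,225,000 passes to the descendants.
The descendants' portion (3,225,000) is divided into 5 shares of 645,000: Hanna, Tavita, and Idris each take 645,000; Carmen's 645,000 share passes to Carmen's issue; Gwendolyn's 645,000 share passes to Gwendolyn's issue.
Carmen's share (645,000) is divided into 3 shares of 215,000: Vance, Qadir, and Maeve each take 215,000.
Gwendolyn's share (645,000) is divided into 3 shares of 215,000: Adaeze, Ximena, and Teodor each take 215,000.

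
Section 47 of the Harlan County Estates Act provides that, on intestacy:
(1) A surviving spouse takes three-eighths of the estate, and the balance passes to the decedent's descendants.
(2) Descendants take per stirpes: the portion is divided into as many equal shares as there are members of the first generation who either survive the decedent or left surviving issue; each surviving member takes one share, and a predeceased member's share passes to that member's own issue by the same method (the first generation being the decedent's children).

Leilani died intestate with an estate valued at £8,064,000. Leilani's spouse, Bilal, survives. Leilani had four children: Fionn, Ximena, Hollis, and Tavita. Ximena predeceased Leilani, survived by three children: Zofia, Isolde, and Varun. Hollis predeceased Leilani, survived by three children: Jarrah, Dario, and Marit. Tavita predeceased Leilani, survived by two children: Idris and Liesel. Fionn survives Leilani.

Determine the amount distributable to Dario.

Bilal takes three-eighths of £8,064,000 = £3,024,000. The remaining £5,040,000 passes to the descendants.
The descendants' portion (£5,040,000) is divided into 4 shares of £1,260,000: Fionn takes £1,260,000; Ximena's £1,260,000 share passes to Ximena's issue; Hollis's £1,260,000 share passes to Hollis's issue; Tavita's £1,260,000 share passes to Tavita's issue.
Ximena's share (£1,260,000) is divided into 3 shares of £420,000: Zofia, Isolde, and Varun each take £420,000.
Hollis's share (£1,260,000) is divided into 3 shares of £420,000: Jarrah, Dario, and Marit each take £420,000.
Tavita's share (£1,260,000) is divided into 2 shares of £630,000: Idris and Liesel each take £630,000.

Dario receives £420,000.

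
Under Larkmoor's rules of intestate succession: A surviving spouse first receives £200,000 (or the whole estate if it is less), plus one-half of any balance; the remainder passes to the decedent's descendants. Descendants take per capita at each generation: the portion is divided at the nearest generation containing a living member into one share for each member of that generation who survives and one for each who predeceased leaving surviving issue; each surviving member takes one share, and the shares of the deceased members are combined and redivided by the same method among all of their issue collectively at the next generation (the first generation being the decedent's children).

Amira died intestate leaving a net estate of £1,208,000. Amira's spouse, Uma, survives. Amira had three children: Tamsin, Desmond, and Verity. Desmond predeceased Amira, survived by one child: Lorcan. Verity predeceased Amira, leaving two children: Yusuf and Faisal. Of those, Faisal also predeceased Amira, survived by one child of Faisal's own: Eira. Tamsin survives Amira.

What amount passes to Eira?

Uma first takes £200,000, leaving a balance of £1,008,000. Uma then takes one-half of the balance (£504,000), for a total of £704,000. The remaining £504,000 passes to the descendants.
The descendants' portion (£504,000) is divided at the children's generation into 3 shares of £168,000. Tamsin takes £168,000. The 2 shares of the deceased (Desmond and Verity) are combined into a pool of £336,000.
That pool (£336,000) is divided at the grandchildren's generation into 3 shares of £112,000. Lorcan and Yusuf each take £112,000. The remaining share for the deceased Faisal (£112,000) is carried to the next generation.
That pool (£112,000) passes entirely to Eira, the sole taker at the great-grandchildren's generation.

Eira receives £112,000.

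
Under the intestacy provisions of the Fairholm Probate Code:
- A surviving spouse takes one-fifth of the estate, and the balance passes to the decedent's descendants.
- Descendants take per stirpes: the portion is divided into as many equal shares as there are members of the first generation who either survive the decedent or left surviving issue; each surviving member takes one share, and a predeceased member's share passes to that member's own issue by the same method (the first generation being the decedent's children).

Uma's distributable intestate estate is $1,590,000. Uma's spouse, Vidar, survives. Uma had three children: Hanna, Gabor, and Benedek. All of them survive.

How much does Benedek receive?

Benedek receives $424,000.

Vidar takes one-fifth of $1,590,000 = $318,000. The remaining $1,272,000 passes to the descendants.
The descendants' portion ($1,272,000) is divided into 3 shares of $424,000: Hanna, Gabor, and Benedek each take $424,000.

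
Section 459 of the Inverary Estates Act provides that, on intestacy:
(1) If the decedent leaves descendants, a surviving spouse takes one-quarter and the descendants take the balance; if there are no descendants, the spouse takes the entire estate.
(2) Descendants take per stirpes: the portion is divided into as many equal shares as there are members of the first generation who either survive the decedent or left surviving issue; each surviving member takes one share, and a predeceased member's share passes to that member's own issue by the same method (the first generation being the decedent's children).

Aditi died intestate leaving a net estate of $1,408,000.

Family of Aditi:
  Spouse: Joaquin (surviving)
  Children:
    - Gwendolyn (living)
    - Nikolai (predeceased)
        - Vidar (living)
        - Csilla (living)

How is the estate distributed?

Joaquin: $352,000; Gwendolyn: $528,000; Vidar: $264,000; Csilla: $264,000

Joaquin takes one-quarter of $1,408,000 = $352,000. The remaining $1,056,000 passes to the descendants.
The descendants' portion ($1,056,000) is divided into 2 shares of $528,000: Gwendolyn takes $528,000; Nikolai's $528,000 share passes to Nikolai's issue.
Nikolai's share ($528,000) is divided into 2 shares of $264,000: Vidar and Csilla each take $264,000.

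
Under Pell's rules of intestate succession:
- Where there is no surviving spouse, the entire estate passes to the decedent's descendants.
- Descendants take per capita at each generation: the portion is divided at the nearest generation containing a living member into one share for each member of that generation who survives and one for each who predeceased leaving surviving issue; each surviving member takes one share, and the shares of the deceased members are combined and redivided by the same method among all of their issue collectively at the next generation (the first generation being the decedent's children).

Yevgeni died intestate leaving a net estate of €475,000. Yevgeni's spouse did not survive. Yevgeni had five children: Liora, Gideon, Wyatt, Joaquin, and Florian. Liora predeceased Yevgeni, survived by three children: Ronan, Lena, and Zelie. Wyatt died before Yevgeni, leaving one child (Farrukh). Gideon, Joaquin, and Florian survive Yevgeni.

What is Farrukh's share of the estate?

Farrukh receives €47,500.

The entire €475,000 passes to the descendants.
That amount (€475,000) is divided at the children's generation into 5 shares of €95,000. Gideon, Joaquin, and Florian each take €95,000. The 2 shares of the deceased (Liora and Wyatt) are combined into a pool of €190,000.
That pool (€190,000) is divided at the grandchildren's generation equally among Ronan, Lena, Zelie, and Farrukh: €47,500 each.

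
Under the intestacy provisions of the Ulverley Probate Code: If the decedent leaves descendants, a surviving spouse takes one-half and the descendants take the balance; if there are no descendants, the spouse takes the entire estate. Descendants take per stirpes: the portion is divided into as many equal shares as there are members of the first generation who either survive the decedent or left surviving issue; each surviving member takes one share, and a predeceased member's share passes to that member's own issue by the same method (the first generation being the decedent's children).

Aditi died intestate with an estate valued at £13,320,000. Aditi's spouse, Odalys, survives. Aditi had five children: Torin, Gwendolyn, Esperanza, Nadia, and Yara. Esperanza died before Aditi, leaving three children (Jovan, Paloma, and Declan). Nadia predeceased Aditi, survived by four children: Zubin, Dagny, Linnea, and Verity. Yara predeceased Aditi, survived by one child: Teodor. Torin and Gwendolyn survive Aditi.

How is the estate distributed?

Odalys: £6,660,000; Torin: £1,332,000; Gwendolyn: £1,332,000; Jovan: £444,000; Paloma: £444,000; Declan: £444,000; Zubin: £333,000; Dagny: £333,000; Linnea: £333,000; Verity: £333,000; Teodor: £1,332,000

Odalys takes one-half of £13,320,000 = £6,660,000. The remaining £6,660,000 passes to the descendants.
The descendants' portion (£6,660,000) is divided into 5 shares of £1,332,000: Torin and Gwendolyn each take £1,332,000; Esperanza's £1,332,000 share passes to Esperanza's issue; Nadia's £1,332,000 share passes to Nadia's issue; Yara's £1,332,000 share passes to Yara's issue.
Esperanza's share (£1,332,000) is divided into 3 shares of £444,000: Jovan, Paloma, and Declan each take £444,000.
Nadia's share (£1,332,000) is divided into 4 shares of £333,000: Zubin, Dagny, Linnea, and Verity each take £333,000.
Yara's share (£1,332,000) passes entirely to Teodor.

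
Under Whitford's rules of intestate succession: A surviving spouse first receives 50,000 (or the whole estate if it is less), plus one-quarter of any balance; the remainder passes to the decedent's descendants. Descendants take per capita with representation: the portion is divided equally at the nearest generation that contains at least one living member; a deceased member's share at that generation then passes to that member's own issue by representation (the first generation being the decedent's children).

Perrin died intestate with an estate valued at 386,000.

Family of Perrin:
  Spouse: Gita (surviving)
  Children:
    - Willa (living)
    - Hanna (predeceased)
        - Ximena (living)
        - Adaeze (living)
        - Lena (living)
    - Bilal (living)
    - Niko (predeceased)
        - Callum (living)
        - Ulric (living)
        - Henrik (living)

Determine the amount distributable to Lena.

Gita first takes 50,000, leaving a balance of 336,000. Gita then takes one-quarter of the balance (84,000), for a total of 134,000. The remaining 252,000 passes to the descendants.
The descendants' portion (252,000) is divided into 4 shares of 63,000: Willa and Bilal each take 63,000; Hanna's 63,000 share passes to Hanna's issue; Niko's 63,000 share passes to Niko's issue.
Hanna's share (63,000) is divided into 3 shares of 21,000: Ximena, Adaeze, and Lena each take 21,000.
Niko's share (63,000) is divided into 3 shares of 21,000: Callum, Ulric, and Henrik each take 21,000.

Lena receives 21,000.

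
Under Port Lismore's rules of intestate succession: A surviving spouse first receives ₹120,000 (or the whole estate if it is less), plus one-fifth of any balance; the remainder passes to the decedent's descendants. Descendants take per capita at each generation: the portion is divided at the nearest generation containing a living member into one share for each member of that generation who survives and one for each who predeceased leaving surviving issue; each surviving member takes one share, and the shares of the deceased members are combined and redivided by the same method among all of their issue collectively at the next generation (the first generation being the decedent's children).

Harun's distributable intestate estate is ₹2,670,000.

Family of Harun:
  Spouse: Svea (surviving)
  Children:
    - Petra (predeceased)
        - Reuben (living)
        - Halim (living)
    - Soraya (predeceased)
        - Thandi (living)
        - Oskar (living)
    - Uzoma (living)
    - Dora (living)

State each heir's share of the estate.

Svea: ₹630,000; Reuben: ₹255,000; Halim: ₹255,000; Thandi: ₹255,000; Oskar: ₹255,000; Uzoma: ₹510,000; Dora: ₹510,000

Svea first takes ₹120,000, leaving a balance of ₹2,550,000. Svea then takes one-fifth of the balance (₹510,000), for a total of ₹630,000. The remaining ₹2,040,000 passes to the descendants.
The descendants' portion (₹2,040,000) is divided at the children's generation into 4 shares of ₹510,000. Uzoma and Dora each take ₹510,000. The 2 shares of the deceased (Petra and Soraya) are combined into a pool of ₹1,020,000.
That pool (₹1,020,000) is divided at the grandchildren's generation equally among Reuben, Halim, Thandi, and Oskar: ₹255,000 each.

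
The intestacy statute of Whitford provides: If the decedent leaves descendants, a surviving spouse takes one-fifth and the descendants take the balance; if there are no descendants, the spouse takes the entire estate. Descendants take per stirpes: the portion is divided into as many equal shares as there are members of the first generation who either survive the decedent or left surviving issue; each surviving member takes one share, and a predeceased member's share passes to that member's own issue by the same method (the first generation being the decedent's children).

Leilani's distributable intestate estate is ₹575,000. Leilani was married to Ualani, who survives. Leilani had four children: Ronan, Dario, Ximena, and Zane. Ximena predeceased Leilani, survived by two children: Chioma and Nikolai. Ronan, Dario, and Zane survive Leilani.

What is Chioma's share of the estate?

Ualani takes one-fifth of ₹575,000 = ₹115,000. The remaining ₹460,000 passes to the descendants.
The descendants' portion (₹460,000) is divided into 4 shares of ₹115,000: Ronan, Dario, and Zane each take ₹115,000; Ximena's ₹115,000 share passes to Ximena's issue.
Ximena's share (₹115,000) is divided into 2 shares of ₹57,500: Chioma and Nikolai each take ₹57,500.

Chioma receives ₹57,500.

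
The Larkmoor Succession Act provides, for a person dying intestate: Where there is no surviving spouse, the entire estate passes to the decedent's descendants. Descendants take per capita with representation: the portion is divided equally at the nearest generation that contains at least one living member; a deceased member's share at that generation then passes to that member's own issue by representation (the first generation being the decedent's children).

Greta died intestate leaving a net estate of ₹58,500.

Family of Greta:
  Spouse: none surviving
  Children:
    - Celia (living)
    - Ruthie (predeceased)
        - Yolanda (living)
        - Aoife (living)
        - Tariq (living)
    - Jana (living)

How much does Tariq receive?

The entire ₹58,500 passes to the descendants.
That amount (₹58,500) is divided into 3 shares of ₹19,500: Celia and Jana each take ₹19,500; Ruthie's ₹19,500 share passes to Ruthie's issue.
Ruthie's share (₹19,500) is divided into 3 shares of ₹6,500: Yolanda, Aoife, and Tariq each take ₹6,500.

Tariq receives ₹6,500.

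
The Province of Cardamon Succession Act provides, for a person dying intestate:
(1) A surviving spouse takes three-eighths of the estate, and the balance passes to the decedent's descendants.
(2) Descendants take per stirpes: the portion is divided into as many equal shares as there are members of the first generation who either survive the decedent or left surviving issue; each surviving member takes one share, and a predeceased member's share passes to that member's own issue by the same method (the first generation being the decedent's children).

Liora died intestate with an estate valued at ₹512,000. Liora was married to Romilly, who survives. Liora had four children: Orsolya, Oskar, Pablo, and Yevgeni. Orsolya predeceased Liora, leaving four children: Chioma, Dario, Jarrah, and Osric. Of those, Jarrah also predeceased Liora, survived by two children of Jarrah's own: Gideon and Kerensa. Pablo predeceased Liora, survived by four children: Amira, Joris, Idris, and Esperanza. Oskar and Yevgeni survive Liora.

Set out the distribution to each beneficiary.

Romilly: ₹192,000; Chioma: ₹20,000; Dario: ₹20,000; Gideon: ₹10,000; Kerensa: ₹10,000; Osric: ₹20,000; Oskar: ₹80,000; Amira: ₹20,000; Joris: ₹20,000; Idris: ₹20,000; Esperanza: ₹20,000; Yevgeni: ₹80,000

Romilly takes three-eighths of ₹512,000 = ₹192,000. The remaining ₹320,000 passes to the descendants.
The descendants' portion (₹320,000) is divided into 4 shares of ₹80,000: Oskar and Yevgeni each take ₹80,000; Orsolya's ₹80,000 share passes to Orsolya's issue; Pablo's ₹80,000 share passes to Pablo's issue.
Orsolya's share (₹80,000) is divided into 4 shares of ₹20,000: Chioma, Dario, and Osric each take ₹20,000; Jarrah's ₹20,000 share passes to Jarrah's issue.
Jarrah's share (₹20,000) is divided into 2 shares of ₹10,000: Gideon and Kerensa each take ₹10,000.
Pablo's share (₹80,000) is divided into 4 shares of ₹20,000: Amira, Joris, Idris, and Esperanza each take ₹20,000.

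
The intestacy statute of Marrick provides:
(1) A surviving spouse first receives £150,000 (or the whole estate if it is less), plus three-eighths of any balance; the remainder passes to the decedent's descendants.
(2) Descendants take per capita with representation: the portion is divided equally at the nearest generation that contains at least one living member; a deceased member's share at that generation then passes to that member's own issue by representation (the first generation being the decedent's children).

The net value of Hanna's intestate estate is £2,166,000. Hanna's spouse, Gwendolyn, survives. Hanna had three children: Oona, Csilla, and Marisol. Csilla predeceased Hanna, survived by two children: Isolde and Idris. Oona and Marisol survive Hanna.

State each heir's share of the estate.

Gwendolyn first takes £150,000, leaving a balance of £2,016,000. Gwendolyn then takes three-eighths of the balance (£756,000), for a total of £906,000. The remaining £1,260,000 passes to the descendants.
The descendants' portion (£1,260,000) is divided into 3 shares of £420,000: Oona and Marisol each take £420,000; Csilla's £420,000 share passes to Csilla's issue.
Csilla's share (£420,000) is divided into 2 shares of £210,000: Isolde and Idris each take £210,000.

Gwendolyn: £906,000; Oona: £420,000; Isolde: £210,000; Idris: £210,000; Marisol: £420,000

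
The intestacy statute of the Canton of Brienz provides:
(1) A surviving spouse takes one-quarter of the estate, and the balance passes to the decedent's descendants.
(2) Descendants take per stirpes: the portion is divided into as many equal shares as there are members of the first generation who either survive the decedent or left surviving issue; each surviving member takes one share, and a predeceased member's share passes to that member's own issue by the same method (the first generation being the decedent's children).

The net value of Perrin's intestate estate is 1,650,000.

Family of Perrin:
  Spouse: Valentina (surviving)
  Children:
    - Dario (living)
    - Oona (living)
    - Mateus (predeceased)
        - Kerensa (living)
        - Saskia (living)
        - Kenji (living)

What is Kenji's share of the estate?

Valentina takes one-quarter of 1,650,000 = 412,500. The remaining 1,237,500 passes to the descendants.
The descendants' portion (1,237,500) is divided into 3 shares of 412,500: Dario and Oona each take 412,500; Mateus's 412,500 share passes to Mateus's issue.
Mateus's share (412,500) is divided into 3 shares of 137,500: Kerensa, Saskia, and Kenji each take 137,500.

Kenji receives 137,500.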